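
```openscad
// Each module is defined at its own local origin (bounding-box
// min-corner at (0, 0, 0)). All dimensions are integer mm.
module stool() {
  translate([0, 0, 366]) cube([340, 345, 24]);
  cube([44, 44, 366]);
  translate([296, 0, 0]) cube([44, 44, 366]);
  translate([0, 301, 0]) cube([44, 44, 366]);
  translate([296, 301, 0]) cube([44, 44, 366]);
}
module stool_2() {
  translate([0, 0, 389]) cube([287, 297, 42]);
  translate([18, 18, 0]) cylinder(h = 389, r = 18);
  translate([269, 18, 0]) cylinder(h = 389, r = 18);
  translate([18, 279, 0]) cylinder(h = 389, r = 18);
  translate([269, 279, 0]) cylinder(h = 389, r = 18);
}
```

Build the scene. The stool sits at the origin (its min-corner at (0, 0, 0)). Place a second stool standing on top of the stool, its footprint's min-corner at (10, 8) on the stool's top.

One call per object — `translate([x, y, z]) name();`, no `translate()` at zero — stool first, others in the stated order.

stool();
translate([10, 8, 390]) stool_2();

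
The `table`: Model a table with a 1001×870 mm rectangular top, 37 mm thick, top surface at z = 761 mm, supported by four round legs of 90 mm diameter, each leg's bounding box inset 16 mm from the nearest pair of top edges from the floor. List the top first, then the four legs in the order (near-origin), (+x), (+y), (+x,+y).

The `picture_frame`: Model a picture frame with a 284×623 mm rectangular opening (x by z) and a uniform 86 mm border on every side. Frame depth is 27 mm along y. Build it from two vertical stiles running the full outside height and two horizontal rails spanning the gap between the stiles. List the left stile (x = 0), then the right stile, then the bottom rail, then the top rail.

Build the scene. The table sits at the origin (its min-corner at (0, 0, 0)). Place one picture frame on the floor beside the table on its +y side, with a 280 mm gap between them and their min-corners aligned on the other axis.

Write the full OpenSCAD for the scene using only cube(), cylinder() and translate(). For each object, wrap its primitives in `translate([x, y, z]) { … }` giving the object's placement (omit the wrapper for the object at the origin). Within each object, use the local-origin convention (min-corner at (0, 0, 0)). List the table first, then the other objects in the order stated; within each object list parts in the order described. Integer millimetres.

translate([0, 0, 724]) cube([1001, 870, 37]);
translate([61, 61, 0]) cylinder(h = 724, r = 45);
translate([940, 61, 0]) cylinder(h = 724, r = 45);
translate([61, 809, 0]) cylinder(h = 724, r = 45);
translate([940, 809, 0]) cylinder(h = 724, r = 45);
translate([0, 1150, 0]) {
  cube([86, 27, 795]);
  translate([370, 0, 0]) cube([86, 27, 795]);
  translate([86, 0, 0]) cube([284, 27, 86]);
  translate([86, 0, 709]) cube([284, 27, 86]);
}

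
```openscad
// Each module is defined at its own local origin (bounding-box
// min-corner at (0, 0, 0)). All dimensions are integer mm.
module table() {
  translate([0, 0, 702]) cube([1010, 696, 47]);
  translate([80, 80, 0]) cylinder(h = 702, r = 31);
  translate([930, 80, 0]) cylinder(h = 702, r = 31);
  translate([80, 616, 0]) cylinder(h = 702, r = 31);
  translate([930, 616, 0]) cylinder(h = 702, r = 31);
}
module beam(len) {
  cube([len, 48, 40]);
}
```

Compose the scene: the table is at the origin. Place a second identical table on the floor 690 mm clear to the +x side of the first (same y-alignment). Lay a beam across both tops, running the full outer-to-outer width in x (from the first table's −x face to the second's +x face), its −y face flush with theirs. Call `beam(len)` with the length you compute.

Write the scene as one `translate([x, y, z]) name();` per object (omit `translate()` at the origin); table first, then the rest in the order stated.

table();
translate([1700, 0, 0]) table();
translate([0, 0, 749]) beam(2710);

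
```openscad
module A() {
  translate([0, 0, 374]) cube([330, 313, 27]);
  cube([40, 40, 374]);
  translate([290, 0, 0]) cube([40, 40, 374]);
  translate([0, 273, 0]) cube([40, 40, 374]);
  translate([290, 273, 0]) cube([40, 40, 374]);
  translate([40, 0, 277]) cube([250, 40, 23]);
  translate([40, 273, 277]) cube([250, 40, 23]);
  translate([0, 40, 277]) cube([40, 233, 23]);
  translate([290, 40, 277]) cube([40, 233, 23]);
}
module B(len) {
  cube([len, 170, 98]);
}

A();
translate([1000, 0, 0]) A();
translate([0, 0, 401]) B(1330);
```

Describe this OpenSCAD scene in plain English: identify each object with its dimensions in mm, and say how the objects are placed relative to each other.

A is a simple wooden stool: a rectangular seat 330 mm (x) by 313 mm (y), 27 mm thick, top face at z = 401 mm, on four square legs, each 40×40 mm in cross-section. The legs rest on z = 0, each flush with a corner of the seat. Four stretchers, 40 mm wide and 23 mm tall, connect adjacent legs with their undersides at z = 277 mm, each running between the inner faces of the legs it joins and aligned with the legs' outer faces on the other axis.

B is a rectangular beam 1330 mm long (x), 170 mm deep (y), 98 mm thick (z).

The beam spans the tops of two stools placed 670 mm apart, resting at z = 401 mm.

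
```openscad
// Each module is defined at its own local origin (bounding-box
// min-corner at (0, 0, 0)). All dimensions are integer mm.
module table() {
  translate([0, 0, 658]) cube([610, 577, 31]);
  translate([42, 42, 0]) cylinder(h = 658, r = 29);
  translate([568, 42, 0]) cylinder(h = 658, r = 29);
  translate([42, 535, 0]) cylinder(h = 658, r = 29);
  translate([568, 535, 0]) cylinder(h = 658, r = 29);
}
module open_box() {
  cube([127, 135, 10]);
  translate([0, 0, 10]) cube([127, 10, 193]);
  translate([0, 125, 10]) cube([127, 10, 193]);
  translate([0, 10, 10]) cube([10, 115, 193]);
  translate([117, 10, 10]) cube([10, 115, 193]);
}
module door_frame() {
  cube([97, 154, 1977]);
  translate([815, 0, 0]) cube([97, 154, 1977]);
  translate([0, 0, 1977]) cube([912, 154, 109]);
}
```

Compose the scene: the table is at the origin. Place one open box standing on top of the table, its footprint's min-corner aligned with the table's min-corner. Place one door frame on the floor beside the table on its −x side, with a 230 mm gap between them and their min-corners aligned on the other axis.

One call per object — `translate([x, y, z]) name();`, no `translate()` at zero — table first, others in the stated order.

table();
translate([0, 0, 689]) open_box();
translate([-1142, 0, 0]) door_frame();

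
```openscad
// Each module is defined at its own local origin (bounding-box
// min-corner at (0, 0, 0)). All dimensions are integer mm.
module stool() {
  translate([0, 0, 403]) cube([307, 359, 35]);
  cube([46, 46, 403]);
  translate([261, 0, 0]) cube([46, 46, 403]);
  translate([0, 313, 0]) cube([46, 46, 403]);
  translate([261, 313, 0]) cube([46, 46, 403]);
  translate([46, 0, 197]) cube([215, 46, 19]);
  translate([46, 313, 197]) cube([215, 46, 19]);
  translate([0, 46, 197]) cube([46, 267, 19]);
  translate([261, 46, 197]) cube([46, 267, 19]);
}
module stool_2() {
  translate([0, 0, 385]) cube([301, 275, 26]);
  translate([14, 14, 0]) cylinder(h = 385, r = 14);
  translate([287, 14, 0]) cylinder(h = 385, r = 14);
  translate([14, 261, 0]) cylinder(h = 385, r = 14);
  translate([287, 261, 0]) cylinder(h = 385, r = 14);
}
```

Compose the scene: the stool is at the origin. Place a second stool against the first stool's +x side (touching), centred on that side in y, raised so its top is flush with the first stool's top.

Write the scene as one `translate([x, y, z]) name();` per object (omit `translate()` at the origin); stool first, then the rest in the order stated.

stool();
translate([307, 42, 27]) stool_2();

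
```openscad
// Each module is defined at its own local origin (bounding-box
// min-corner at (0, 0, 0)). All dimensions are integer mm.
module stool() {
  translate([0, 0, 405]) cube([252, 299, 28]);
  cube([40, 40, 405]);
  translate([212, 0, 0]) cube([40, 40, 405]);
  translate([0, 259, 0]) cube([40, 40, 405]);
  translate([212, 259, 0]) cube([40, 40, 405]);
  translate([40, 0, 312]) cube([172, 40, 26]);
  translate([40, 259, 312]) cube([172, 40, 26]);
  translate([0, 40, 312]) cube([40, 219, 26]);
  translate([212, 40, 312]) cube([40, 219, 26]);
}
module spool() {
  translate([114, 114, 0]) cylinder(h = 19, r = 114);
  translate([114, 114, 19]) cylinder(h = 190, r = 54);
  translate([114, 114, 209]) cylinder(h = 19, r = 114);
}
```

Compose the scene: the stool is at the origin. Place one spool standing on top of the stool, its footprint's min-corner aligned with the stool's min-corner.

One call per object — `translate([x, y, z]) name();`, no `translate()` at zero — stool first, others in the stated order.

stool();
translate([0, 0, 433]) spool();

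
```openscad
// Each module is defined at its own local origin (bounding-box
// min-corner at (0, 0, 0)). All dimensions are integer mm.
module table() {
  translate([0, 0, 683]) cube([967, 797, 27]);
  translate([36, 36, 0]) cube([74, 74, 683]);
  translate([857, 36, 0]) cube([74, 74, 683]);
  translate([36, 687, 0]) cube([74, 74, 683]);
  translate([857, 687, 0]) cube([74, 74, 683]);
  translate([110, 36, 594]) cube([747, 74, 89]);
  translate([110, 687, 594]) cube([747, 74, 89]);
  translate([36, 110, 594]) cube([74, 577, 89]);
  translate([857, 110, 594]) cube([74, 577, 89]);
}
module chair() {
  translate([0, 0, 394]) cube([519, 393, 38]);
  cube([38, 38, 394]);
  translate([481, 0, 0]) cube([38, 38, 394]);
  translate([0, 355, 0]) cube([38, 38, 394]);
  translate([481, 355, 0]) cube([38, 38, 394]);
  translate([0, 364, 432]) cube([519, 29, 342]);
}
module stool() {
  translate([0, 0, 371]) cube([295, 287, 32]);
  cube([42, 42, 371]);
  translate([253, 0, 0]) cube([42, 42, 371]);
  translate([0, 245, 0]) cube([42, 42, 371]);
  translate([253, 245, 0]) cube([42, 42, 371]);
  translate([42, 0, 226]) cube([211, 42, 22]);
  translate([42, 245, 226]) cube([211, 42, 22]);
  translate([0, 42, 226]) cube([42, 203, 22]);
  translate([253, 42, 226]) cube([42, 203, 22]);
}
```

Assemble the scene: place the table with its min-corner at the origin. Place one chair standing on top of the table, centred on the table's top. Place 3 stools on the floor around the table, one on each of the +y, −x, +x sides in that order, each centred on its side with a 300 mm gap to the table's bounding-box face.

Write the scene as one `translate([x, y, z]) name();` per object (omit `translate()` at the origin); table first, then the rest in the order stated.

table();
translate([224, 202, 710]) chair();
translate([336, 1097, 0]) stool();
translate([-595, 255, 0]) stool();
translate([1267, 255, 0]) stool();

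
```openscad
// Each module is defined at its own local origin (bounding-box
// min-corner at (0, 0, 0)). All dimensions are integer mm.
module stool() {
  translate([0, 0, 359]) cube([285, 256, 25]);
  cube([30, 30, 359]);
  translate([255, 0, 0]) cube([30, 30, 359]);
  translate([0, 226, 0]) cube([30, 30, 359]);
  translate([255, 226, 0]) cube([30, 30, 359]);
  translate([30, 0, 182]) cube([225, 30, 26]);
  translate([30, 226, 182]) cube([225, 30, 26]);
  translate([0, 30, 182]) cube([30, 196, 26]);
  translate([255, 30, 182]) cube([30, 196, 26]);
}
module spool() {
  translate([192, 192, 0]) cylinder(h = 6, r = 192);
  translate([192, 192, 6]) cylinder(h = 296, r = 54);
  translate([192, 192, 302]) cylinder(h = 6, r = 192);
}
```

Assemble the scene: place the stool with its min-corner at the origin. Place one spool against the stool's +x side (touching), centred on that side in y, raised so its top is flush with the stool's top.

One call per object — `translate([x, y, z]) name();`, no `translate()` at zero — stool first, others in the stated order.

stool();
translate([285, -64, 76]) spool();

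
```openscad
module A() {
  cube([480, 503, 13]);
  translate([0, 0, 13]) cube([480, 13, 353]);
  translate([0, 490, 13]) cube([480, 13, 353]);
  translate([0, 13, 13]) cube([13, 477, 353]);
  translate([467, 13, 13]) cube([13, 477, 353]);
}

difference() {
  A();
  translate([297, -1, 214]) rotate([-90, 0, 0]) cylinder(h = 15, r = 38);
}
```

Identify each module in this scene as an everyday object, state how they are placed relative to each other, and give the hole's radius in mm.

A is an open box. The open box has a circular hole through its front wall. The hole's radius is 38 mm.

The subtracted cylinder has r = 38 mm.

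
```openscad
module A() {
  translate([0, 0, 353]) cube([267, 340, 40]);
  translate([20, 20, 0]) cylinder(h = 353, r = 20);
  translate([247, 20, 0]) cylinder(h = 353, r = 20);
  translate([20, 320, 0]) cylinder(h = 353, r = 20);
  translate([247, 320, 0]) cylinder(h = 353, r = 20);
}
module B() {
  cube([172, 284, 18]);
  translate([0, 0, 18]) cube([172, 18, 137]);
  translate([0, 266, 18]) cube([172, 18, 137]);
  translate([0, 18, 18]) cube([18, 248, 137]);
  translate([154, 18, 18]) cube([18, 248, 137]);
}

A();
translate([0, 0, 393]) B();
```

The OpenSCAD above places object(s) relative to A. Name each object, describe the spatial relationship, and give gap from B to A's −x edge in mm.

A is a stool. B is an open box. The open box is on top of the stool. The gap from the open box to the stool's −x edge is 0 mm.

The open box's min-x is at 0; the stool's min-x is 0; gap = 0 mm.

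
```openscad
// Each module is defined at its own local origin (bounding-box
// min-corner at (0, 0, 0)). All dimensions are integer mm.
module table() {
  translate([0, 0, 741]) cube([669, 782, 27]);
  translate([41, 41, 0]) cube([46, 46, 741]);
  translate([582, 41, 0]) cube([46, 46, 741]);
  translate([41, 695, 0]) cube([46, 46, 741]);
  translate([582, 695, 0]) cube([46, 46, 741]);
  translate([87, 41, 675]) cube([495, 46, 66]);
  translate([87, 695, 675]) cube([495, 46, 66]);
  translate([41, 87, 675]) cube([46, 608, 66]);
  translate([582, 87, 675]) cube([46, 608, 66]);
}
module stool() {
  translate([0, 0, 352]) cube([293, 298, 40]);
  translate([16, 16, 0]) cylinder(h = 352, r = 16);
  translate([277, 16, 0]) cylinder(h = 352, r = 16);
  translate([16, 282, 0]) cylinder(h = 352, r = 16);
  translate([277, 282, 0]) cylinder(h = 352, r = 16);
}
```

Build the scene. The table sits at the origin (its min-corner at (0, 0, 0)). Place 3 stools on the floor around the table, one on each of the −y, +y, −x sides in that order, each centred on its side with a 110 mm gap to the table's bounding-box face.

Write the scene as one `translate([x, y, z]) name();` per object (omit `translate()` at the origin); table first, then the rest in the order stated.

table();
translate([188, -408, 0]) stool();
translate([188, 892, 0]) stool();
translate([-403, 242, 0]) stool();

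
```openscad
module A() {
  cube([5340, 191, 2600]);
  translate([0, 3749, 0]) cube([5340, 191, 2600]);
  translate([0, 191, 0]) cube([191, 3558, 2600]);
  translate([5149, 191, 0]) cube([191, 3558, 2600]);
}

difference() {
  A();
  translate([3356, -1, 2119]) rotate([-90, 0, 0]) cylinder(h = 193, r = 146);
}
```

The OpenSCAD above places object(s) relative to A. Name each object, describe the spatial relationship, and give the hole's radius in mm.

A is a house frame. The house frame has a circular hole through its front wall. The hole's radius is 146 mm.

The subtracted cylinder has r = 146 mm.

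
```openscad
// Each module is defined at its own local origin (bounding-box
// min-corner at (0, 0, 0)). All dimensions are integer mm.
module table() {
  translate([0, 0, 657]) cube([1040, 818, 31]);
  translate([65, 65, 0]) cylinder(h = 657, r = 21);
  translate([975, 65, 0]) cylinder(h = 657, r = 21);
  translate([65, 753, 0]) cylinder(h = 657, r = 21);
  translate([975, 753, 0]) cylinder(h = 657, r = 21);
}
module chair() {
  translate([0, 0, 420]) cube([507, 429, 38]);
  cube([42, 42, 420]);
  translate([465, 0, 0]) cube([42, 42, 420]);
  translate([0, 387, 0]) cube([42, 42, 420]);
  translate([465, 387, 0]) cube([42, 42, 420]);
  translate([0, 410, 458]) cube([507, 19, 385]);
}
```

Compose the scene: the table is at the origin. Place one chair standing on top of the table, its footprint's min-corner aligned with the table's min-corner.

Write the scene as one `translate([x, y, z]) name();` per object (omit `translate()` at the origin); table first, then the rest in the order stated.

table();
translate([0, 0, 688]) chair();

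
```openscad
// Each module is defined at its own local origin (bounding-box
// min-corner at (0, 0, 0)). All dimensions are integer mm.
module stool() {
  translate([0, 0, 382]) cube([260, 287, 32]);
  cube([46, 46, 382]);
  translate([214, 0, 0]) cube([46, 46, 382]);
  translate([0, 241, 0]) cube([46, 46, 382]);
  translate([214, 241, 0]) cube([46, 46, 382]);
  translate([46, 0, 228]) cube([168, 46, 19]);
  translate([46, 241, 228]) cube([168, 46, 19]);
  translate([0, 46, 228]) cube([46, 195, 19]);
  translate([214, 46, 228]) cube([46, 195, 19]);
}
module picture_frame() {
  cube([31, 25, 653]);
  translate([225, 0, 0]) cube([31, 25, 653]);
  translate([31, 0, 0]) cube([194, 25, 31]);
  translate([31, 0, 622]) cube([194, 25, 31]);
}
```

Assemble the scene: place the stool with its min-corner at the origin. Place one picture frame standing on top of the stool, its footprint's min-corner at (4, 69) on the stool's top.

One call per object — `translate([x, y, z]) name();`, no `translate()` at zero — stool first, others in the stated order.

stool();
translate([4, 69, 414]) picture_frame();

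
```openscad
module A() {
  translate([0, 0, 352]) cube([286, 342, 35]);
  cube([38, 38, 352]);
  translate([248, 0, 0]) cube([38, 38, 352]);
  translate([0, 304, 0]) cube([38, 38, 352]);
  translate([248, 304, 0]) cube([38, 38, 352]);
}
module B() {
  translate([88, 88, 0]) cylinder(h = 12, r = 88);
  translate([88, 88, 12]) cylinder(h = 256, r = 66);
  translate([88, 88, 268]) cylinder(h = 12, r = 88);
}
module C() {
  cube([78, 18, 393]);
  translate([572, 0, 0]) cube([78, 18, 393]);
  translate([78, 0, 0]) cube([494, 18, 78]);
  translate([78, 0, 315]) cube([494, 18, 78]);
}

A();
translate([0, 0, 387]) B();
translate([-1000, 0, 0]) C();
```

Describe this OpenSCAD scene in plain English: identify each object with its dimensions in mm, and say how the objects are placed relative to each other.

A is a simple wooden stool: a rectangular seat 286 mm (x) by 342 mm (y), 35 mm thick, top face at z = 387 mm, on four square legs, each 38×38 mm in cross-section. The legs rest on z = 0, each flush with a corner of the seat.

B is a spool: two coaxial disc flanges of radius 88 mm and thickness 12 mm, joined by a core cylinder of radius 66 mm and height 256 mm. The lower flange rests on z = 0 and the three cylinders share a vertical axis.

C is a rectangular picture frame lying in the x–z plane (depth along y). The opening is 494 mm wide (x) by 237 mm tall (z), surrounded by a border 78 mm wide on all four sides. The frame is 18 mm deep and is made of two full-height vertical stiles with two horizontal rails fitted between them.

The spool is on top of the stool. The picture frame is on the floor beside the stool on its −x side.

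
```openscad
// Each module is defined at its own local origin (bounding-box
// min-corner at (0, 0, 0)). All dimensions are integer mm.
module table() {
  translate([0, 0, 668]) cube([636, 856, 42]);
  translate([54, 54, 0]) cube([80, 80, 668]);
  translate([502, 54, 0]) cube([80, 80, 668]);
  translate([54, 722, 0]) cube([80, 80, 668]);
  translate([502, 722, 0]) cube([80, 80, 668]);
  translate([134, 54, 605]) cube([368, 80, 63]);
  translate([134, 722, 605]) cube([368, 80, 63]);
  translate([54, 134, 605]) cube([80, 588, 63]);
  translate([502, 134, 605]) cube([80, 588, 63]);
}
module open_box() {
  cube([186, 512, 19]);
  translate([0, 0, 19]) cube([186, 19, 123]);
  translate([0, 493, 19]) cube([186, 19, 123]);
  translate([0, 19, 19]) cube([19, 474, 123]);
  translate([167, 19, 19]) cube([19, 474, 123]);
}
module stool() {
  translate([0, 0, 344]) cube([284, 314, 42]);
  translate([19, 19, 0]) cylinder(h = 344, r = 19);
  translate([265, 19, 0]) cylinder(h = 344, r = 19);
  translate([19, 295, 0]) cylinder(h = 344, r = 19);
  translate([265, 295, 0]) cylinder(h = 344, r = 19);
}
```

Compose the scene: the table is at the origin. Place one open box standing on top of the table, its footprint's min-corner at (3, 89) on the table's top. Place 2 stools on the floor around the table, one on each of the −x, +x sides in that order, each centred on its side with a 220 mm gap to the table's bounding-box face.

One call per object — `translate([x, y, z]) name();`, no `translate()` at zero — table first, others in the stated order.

table();
translate([3, 89, 710]) open_box();
translate([-504, 271, 0]) stool();
translate([856, 271, 0]) stool();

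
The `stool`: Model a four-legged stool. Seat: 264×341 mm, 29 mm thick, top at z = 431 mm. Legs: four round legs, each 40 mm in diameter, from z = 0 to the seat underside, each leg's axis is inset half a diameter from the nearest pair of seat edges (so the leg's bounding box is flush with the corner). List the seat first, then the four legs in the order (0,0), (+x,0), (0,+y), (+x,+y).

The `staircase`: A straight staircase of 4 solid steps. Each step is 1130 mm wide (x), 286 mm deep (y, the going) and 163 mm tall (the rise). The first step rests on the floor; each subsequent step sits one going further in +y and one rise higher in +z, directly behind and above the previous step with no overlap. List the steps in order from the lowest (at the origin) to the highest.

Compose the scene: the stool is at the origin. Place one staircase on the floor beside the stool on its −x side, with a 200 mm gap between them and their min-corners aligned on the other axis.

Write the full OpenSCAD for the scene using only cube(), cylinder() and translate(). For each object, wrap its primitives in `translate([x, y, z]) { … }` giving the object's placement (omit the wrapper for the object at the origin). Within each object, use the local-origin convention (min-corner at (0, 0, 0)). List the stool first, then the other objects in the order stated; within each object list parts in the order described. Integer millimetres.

translate([0, 0, 402]) cube([264, 341, 29]);
translate([20, 20, 0]) cylinder(h = 402, r = 20);
translate([244, 20, 0]) cylinder(h = 402, r = 20);
translate([20, 321, 0]) cylinder(h = 402, r = 20);
translate([244, 321, 0]) cylinder(h = 402, r = 20);
translate([-1330, 0, 0]) {
  cube([1130, 286, 163]);
  translate([0, 286, 163]) cube([1130, 286, 163]);
  translate([0, 572, 326]) cube([1130, 286, 163]);
  translate([0, 858, 489]) cube([1130, 286, 163]);
}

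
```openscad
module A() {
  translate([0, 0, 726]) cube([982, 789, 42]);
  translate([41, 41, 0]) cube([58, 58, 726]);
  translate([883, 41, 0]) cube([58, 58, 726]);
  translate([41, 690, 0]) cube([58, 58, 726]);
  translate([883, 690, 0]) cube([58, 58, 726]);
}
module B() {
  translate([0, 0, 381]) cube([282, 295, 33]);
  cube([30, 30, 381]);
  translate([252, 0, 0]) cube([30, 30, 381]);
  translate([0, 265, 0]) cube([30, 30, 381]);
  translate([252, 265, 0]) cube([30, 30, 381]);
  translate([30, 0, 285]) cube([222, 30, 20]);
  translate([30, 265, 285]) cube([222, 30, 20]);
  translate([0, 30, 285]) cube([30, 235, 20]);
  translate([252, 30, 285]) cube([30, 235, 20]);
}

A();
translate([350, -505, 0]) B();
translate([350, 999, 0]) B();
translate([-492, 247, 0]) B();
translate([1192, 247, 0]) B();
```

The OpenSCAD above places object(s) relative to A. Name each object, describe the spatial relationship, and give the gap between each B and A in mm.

Each stool's nearest face is 210 mm from the table's bounding box.

A is a table. B is a stool. Four stools sit around the table at the −y, +y, −x, +x sides. The gap between each stool and the table is 210 mm.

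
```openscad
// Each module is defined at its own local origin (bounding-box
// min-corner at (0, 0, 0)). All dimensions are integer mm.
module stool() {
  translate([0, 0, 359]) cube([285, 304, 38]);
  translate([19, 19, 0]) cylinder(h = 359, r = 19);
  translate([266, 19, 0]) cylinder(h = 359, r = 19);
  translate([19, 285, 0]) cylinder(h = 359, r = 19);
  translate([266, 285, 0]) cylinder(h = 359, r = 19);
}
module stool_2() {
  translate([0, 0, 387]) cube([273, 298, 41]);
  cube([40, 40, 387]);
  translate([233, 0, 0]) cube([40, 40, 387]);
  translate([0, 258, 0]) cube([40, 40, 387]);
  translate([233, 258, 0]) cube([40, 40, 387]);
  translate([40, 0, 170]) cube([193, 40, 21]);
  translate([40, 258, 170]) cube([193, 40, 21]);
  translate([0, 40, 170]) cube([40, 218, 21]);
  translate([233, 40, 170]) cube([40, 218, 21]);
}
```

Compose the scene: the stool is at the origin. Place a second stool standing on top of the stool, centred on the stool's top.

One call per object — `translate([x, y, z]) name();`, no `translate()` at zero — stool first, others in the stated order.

stool();
translate([6, 3, 397]) stool_2();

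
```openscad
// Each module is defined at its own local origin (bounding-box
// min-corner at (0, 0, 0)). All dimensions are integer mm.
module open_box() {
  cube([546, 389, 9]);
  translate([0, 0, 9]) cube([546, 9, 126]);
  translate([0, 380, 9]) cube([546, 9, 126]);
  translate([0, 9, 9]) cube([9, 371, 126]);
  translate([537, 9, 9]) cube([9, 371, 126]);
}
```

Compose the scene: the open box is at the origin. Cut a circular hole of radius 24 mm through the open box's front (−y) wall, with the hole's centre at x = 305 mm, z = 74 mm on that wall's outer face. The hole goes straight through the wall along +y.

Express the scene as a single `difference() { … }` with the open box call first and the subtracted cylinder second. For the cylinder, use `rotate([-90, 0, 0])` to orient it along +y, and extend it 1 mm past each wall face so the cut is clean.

difference() {
  open_box();
  translate([305, -1, 74]) rotate([-90, 0, 0]) cylinder(h = 11, r = 24);
}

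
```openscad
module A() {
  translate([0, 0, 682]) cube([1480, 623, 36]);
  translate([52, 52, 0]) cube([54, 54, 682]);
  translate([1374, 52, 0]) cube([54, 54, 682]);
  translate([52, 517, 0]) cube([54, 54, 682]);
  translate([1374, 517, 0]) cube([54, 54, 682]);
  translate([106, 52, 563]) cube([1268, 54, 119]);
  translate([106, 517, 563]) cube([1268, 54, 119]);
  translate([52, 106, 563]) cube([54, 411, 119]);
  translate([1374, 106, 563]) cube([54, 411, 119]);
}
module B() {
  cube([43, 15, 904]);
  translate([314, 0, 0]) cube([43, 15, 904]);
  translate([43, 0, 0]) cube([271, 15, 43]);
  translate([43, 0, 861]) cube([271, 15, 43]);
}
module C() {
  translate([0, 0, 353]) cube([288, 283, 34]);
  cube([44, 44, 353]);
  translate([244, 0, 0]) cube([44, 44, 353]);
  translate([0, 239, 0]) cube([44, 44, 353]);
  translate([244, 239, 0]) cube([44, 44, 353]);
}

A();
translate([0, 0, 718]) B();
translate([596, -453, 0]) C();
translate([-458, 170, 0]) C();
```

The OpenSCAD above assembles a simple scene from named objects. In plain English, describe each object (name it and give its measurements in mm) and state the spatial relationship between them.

A is a table: top 1480 mm (x) × 623 mm (y), 36 mm thick, upper face at z = 718 mm, on four 54×54 mm square legs, each inset 52 mm from the nearest pair of top edges, running from z = 0 to the bottom of the top. Four apron rails, 54 mm thick and 119 mm tall, run between adjacent legs with their top edges flush with the underside of the top and their outer faces flush with the legs' outer faces.

B is a rectangular picture frame lying in the x–z plane (depth along y). The opening is 271 mm wide (x) by 818 mm tall (z), surrounded by a border 43 mm wide on all four sides. The frame is 15 mm deep and is made of two full-height vertical stiles with two horizontal rails fitted between them.

C is a four-legged stool. The seat is a 288×283×34 mm slab whose top surface is at z = 387 mm; four square legs, each 44×44 mm in cross-section, run from the floor (z = 0) to the underside of the seat, each flush with a corner of the seat.

The picture frame is on top of the table. Two stools sit around the table at the −y, −x sides.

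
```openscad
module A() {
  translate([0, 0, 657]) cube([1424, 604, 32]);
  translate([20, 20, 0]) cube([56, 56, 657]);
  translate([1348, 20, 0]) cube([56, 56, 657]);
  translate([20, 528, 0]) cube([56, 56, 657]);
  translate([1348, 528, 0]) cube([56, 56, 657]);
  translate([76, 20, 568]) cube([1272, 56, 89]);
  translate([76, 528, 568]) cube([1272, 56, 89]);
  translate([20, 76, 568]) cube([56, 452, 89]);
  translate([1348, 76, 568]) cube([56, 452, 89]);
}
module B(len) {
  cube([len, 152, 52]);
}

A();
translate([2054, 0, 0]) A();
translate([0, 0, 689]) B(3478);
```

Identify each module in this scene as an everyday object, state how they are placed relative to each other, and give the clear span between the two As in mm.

Second table starts at x = 2054; first ends at x = 1424; clear span = 2054 − 1424 = 630 mm.

A is a table. B is a beam. A beam spans the tops of two tables. The clear span between the two tables is 630 mm.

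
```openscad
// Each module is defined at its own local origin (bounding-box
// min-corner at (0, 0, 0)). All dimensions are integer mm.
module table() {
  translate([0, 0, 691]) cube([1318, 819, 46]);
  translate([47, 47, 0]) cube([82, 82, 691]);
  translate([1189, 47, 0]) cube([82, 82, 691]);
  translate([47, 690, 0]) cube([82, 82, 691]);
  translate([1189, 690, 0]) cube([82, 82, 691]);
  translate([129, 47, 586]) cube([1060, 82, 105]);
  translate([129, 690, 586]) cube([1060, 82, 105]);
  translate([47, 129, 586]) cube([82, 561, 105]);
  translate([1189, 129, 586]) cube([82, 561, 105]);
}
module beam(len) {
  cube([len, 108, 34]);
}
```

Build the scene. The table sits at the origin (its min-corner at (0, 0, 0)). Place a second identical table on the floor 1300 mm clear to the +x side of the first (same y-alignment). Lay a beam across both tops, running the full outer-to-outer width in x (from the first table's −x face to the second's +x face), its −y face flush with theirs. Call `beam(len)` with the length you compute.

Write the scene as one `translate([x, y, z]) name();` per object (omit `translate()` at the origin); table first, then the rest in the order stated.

table();
translate([2618, 0, 0]) table();
translate([0, 0, 737]) beam(3936);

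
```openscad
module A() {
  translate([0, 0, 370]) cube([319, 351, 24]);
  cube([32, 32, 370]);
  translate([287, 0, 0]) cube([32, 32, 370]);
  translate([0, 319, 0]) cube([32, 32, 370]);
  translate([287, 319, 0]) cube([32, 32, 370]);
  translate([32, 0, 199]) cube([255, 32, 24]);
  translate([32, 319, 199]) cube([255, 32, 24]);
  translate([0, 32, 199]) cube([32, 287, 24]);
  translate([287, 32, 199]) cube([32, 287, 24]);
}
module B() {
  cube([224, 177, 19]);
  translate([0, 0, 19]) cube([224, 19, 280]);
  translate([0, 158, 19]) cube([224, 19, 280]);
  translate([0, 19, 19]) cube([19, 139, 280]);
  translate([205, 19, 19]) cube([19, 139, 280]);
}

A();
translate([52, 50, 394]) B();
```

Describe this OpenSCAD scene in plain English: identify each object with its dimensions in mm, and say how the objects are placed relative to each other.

A is a four-legged stool. The seat is 319×351 mm, 24 mm thick, top at z = 394 mm. It stands on four square legs, each 32×32 mm in cross-section, from z = 0 to the seat underside, each flush with a corner of the seat. Four stretchers, 32 mm wide and 24 mm tall, connect adjacent legs with their undersides at z = 199 mm, each running between the inner faces of the legs it joins and aligned with the legs' outer faces on the other axis.

B is an open storage box with external size 224×177×299 mm and wall thickness 19 mm (the base is also 19 mm thick). The base covers the whole footprint; the four walls stand on the base, with the y-facing walls full-width and the x-facing walls fitting between their inner faces.

The open box is on top of the stool.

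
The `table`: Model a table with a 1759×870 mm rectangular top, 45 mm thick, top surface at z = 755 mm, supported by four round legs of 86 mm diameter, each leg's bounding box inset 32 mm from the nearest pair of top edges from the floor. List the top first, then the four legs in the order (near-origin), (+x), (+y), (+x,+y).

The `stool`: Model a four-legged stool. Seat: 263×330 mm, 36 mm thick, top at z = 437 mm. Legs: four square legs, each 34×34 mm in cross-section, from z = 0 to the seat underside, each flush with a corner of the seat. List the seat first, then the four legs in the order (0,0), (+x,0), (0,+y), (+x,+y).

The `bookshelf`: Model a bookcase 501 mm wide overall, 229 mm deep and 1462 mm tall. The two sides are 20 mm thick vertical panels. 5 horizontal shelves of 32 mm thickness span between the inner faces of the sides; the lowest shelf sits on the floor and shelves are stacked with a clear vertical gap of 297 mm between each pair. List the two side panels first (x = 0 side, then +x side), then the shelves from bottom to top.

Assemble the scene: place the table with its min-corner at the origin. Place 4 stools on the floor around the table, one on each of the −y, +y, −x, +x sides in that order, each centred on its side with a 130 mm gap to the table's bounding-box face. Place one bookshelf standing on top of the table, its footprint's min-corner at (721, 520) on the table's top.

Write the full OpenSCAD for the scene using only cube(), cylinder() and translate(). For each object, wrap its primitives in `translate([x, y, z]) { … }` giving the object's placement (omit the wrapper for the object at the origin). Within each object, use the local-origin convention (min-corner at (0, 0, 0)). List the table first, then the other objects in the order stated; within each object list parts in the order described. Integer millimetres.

translate([0, 0, 710]) cube([1759, 870, 45]);
translate([75, 75, 0]) cylinder(h = 710, r = 43);
translate([1684, 75, 0]) cylinder(h = 710, r = 43);
translate([75, 795, 0]) cylinder(h = 710, r = 43);
translate([1684, 795, 0]) cylinder(h = 710, r = 43);
translate([748, -460, 0]) {
  translate([0, 0, 401]) cube([263, 330, 36]);
  cube([34, 34, 401]);
  translate([229, 0, 0]) cube([34, 34, 401]);
  translate([0, 296, 0]) cube([34, 34, 401]);
  translate([229, 296, 0]) cube([34, 34, 401]);
}
translate([748, 1000, 0]) {
  translate([0, 0, 401]) cube([263, 330, 36]);
  cube([34, 34, 401]);
  translate([229, 0, 0]) cube([34, 34, 401]);
  translate([0, 296, 0]) cube([34, 34, 401]);
  translate([229, 296, 0]) cube([34, 34, 401]);
}
translate([-393, 270, 0]) {
  translate([0, 0, 401]) cube([263, 330, 36]);
  cube([34, 34, 401]);
  translate([229, 0, 0]) cube([34, 34, 401]);
  translate([0, 296, 0]) cube([34, 34, 401]);
  translate([229, 296, 0]) cube([34, 34, 401]);
}
translate([1889, 270, 0]) {
  translate([0, 0, 401]) cube([263, 330, 36]);
  cube([34, 34, 401]);
  translate([229, 0, 0]) cube([34, 34, 401]);
  translate([0, 296, 0]) cube([34, 34, 401]);
  translate([229, 296, 0]) cube([34, 34, 401]);
}
translate([721, 520, 755]) {
  cube([20, 229, 1462]);
  translate([481, 0, 0]) cube([20, 229, 1462]);
  translate([20, 0, 0]) cube([461, 229, 32]);
  translate([20, 0, 329]) cube([461, 229, 32]);
  translate([20, 0, 658]) cube([461, 229, 32]);
  translate([20, 0, 987]) cube([461, 229, 32]);
  translate([20, 0, 1316]) cube([461, 229, 32]);
}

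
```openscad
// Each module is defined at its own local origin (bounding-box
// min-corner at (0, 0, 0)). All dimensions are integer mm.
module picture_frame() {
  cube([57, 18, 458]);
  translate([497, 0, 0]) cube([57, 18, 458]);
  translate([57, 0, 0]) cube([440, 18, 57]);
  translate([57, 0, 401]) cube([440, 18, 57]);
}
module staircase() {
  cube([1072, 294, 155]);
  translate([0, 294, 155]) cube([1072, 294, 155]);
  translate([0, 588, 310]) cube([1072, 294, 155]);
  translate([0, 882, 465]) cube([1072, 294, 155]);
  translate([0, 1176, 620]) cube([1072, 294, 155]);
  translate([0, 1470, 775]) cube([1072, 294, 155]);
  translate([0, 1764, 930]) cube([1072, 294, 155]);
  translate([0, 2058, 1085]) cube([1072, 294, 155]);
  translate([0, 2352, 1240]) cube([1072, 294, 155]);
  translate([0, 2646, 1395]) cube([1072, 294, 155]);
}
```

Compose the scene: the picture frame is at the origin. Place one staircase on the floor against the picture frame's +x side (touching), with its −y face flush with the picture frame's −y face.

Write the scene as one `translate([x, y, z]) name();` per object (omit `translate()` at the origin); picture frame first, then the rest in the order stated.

picture_frame();
translate([554, 0, 0]) staircase();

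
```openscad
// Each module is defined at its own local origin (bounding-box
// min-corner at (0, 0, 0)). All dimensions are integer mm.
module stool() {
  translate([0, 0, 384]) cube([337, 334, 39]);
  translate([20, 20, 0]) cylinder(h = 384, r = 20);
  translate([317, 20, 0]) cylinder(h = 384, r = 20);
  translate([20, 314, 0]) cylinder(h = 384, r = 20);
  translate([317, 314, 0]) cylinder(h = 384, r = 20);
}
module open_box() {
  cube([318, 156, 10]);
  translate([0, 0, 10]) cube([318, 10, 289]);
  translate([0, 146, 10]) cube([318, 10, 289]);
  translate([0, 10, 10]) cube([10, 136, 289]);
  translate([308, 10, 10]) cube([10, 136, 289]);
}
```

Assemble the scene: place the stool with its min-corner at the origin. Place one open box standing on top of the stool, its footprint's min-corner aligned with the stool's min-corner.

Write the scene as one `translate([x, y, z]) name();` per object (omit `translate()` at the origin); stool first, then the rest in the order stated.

stool();
translate([0, 0, 423]) open_box();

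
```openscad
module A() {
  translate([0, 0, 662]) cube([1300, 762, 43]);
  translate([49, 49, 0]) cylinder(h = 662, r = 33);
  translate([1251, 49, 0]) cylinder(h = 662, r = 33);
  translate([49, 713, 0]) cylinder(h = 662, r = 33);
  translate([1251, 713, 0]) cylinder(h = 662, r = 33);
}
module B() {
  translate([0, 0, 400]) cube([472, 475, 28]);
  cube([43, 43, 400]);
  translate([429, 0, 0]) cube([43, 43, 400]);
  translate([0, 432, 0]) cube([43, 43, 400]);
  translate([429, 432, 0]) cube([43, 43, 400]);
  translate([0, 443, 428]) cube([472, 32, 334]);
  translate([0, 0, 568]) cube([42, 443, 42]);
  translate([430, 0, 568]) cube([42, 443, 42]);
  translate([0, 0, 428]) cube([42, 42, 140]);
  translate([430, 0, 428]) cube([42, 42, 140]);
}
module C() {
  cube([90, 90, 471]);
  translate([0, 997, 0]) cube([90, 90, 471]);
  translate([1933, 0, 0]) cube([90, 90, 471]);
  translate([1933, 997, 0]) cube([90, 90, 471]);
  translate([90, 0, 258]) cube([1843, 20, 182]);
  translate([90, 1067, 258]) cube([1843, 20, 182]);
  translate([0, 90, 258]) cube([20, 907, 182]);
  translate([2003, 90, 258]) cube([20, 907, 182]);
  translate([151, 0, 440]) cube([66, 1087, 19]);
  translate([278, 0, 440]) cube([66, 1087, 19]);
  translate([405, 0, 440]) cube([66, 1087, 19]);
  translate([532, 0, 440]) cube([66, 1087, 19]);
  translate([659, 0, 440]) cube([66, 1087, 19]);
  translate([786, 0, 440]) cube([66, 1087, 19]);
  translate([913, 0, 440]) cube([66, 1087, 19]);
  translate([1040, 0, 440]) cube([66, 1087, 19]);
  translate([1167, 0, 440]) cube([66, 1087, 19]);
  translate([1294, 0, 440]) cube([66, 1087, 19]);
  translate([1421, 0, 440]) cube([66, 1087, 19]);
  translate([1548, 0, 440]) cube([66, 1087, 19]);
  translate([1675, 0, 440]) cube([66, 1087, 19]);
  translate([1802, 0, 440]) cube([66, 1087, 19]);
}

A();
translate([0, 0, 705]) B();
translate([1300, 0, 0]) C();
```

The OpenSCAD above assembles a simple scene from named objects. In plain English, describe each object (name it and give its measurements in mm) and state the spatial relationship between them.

A is a table with a 1300×762 mm rectangular top, 43 mm thick, top surface at z = 705 mm, supported by four round legs of 66 mm diameter, each leg's bounding box inset 16 mm from the nearest pair of top edges, running from the floor.

B is a chair. The seat is a 472×475×28 mm slab with its top at z = 428 mm, on four 43×43 mm corner legs (flush with the seat edges, standing on z = 0). A flat backrest 32 mm thick, 334 mm tall, spans the full seat width and rises from the seat top along its +y edge, rear face flush with the rear of the seat. Two armrests of 42×42 mm section run along each side from the seat's front edge to the front of the backrest, top faces 182 mm above the seat top and outer faces flush with the seat's x-edges; a 42×42 mm post under the front of each armrest stands on the seat at the front corner.

C is a bed frame 2023 mm long (x) by 1087 mm wide (y). Four 90×90 mm corner posts, 471 mm tall, at the corners of the footprint. Four rails of 20 mm thickness and 182 mm height run between adjacent posts with their undersides at z = 258 mm, their outer faces flush with the outside of the frame (the two x-running rails run between the posts' inner faces; the two y-running rails run between the posts' inner faces). 14 slats, each 66 mm wide (x) and 19 mm thick, lie across the top of the two x-running rails, running the full 1087 mm width of the frame in y; the slats are evenly spaced along x between the inner faces of the end posts with equal gaps (rounded down to the nearest mm) at the −x end and between each pair — any rounding remainder accumulates at the +x end.

The chair is on top of the table. The bed frame is against the table's +x side, with their −y faces flush.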